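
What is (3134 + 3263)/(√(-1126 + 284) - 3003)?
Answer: -19210191/9018851 - 6397*I*√842/9018851 ≈ -2.13 - 0.020582*I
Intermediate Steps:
(3134 + 3263)/(√(-1126 + 284) - 3003) = 6397/(√(-842) - 3003) = 6397/(I*√842 - 3003) = 6397/(-3003 + I*√842)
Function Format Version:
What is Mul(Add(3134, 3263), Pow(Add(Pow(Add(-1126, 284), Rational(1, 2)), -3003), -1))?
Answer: Add(Rational(-19210191, 9018851), Mul(Rational(-6397, 9018851), I, Pow(842, Rational(1, 2)))) ≈ Add(-2.1300, Mul(-0.020582, I))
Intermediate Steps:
Mul(Add(3134, 3263), Pow(Add(Pow(Add(-1126, 284), Rational(1, 2)), -3003), -1)) = Mul(6397, Pow(Add(Pow(-842, Rational(1, 2)), -3003), -1)) = Mul(6397, Pow(Add(Mul(I, Pow(842, Rational(1, 2))), -3003), -1)) = Mul(6397, Pow(Add(-3003, Mul(I, Pow(842, Rational(1, 2)))), -1))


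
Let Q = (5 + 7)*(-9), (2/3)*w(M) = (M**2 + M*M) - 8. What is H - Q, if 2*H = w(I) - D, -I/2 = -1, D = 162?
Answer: 27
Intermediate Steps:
I = 2 (I = -2*(-1) = 2)
w(M) = -12 + 3*M**2 (w(M) = 3*((M**2 + M*M) - 8)/2 = 3*((M**2 + M**2) - 8)/2 = 3*(2*M**2 - 8)/2 = 3*(-8 + 2*M**2)/2 = -12 + 3*M**2)
Q = -108 (Q = 12*(-9) = -108)
H = -81 (H = ((-12 + 3*2**2) - 1*162)/2 = ((-12 + 3*4) - 162)/2 = ((-12 + 12) - 162)/2 = (0 - 162)/2 = (1/2)*(-162) = -81)
H - Q = -81 - 1*(-108) = -81 + 108 = 27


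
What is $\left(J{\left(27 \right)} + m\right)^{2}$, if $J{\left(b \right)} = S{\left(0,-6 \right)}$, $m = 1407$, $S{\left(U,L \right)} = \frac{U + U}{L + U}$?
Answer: $1979649$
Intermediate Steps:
$S{\left(U,L \right)} = \frac{2 U}{L + U}$
$J{\left(b \right)} = 0$ ($J{\left(b \right)} = 2 \cdot 0 \frac{1}{-6 + 0} = 2 \cdot 0 \frac{1}{-6} = 2 \cdot 0 \left(- \frac{1}{6}\right) = 0$)
$\left(J{\left(27 \right)} + m\right)^{2} = \left(0 + 1407\right)^{2} = 1407^{2} = 1979649$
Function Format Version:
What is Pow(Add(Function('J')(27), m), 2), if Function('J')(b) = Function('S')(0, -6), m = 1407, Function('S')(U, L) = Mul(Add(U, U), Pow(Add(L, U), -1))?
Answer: 1979649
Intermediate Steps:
Function('S')(U, L) = Mul(2, U, Pow(Add(L, U), -1)) (Function('S')(U, L) = Mul(Mul(2, U), Pow(Add(L, U), -1)) = Mul(2, U, Pow(Add(L, U), -1)))
Function('J')(b) = 0 (Function('J')(b) = Mul(2, 0, Pow(Add(-6, 0), -1)) = Mul(2, 0, Pow(-6, -1)) = Mul(2, 0, Rational(-1, 6)) = 0)
Pow(Add(Function('J')(27), m), 2) = Pow(Add(0, 1407), 2) = Pow(1407, 2) = 1979649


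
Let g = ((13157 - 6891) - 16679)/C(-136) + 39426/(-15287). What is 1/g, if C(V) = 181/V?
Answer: 2766947/21641824110 ≈ 0.00012785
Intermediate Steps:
g = 21641824110/2766947 (g = ((13157 - 6891) - 16679)/((181/(-136))) + 39426/(-15287) = (6266 - 16679)/((181*(-1/136))) + 39426*(-1/15287) = -10413/(-181/136) - 39426/15287 = -10413*(-136/181) - 39426/15287 = 1416168/181 - 39426/15287 = 21641824110/2766947 ≈ 7821.6)
1/g = 1/(21641824110/2766947) = 2766947/21641824110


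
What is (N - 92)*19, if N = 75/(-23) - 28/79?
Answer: -3300927/1817 ≈ -1816.7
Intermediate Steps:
N = -6569/1817 (N = 75*(-1/23) - 28*1/79 = -75/23 - 28/79 = -6569/1817 ≈ -3.6153)
(N - 92)*19 = (-6569/1817 - 92)*19 = -173733/1817*19 = -3300927/1817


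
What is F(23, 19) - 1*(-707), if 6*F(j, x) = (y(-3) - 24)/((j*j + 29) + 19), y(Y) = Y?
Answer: 815869/1154 ≈ 706.99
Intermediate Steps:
F(j, x) = -9/(2*(48 + j²)) (F(j, x) = ((-3 - 24)/((j*j + 29) + 19))/6 = (-27/((j² + 29) + 19))/6 = (-27/((29 + j²) + 19))/6 = (-27/(48 + j²))/6 = -9/(2*(48 + j²)))
F(23, 19) - 1*(-707) = -9/(96 + 2*23²) - 1*(-707) = -9/(96 + 2*529) + 707 = -9/(96 + 1058) + 707 = -9/1154 + 707 = 815869/1154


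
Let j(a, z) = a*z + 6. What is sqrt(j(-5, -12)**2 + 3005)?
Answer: sqrt(7361) ≈ 85.796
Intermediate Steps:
j(a, z) = 6 + a*z
sqrt(j(-5, -12)**2 + 3005) = sqrt((6 - 5*(-12))**2 + 3005) = sqrt((6 + 60)**2 + 3005) = sqrt(66**2 + 3005) = sqrt(4356 + 3005) = sqrt(7361)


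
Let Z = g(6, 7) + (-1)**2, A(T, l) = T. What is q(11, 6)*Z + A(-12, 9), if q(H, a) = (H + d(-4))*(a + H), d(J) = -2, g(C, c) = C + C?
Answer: 1977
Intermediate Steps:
g(C, c) = 2*C
Z = 13 (Z = 2*6 + (-1)**2 = 12 + 1 = 13)
q(H, a) = (-2 + H)*(H + a) (q(H, a) = (H - 2)*(a + H) = (-2 + H)*(H + a))
q(11, 6)*Z + A(-12, 9) = (11**2 - 2*11 - 2*6 + 11*6)*13 - 12 = (121 - 22 - 12 + 66)*13 - 12 = 153*13 - 12 = 1989 - 12 = 1977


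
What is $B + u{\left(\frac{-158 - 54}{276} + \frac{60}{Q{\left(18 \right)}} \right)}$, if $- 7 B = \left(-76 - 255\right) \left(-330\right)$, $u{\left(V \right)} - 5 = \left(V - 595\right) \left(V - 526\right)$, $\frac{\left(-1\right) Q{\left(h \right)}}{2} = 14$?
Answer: $\frac{70136562259}{233289} \approx 3.0064 \cdot 10^{5}$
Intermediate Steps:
$Q{\left(h \right)} = -28$ ($Q{\left(h \right)} = \left(-2\right) 14 = -28$)
$u{\left(V \right)} = 5 + \left(-595 + V\right) \left(-526 + V\right)$ ($u{\left(V \right)} = 5 + \left(V - 595\right) \left(V - 526\right) = 5 + \left(-595 + V\right) \left(-526 + V\right)$)
$B = - \frac{109230}{7}$ ($B = - \frac{\left(-76 - 255\right) \left(-330\right)}{7} = - \frac{\left(-331\right) \left(-330\right)}{7} = \left(- \frac{1}{7}\right) 109230 = - \frac{109230}{7} \approx -15604.0$)
$B + u{\left(\frac{-158 - 54}{276} + \frac{60}{Q{\left(18 \right)}} \right)} = - \frac{109230}{7} + \left(312975 + \left(\frac{-158 - 54}{276} + \frac{60}{-28}\right)^{2} - 1121 \left(\frac{-158 - 54}{276} + \frac{60}{-28}\right)\right) = - \frac{109230}{7} + \left(312975 + \left(\left(-212\right) \frac{1}{276} + 60 \left(- \frac{1}{28}\right)\right)^{2} - 1121 \left(\left(-212\right) \frac{1}{276} + 60 \left(- \frac{1}{28}\right)\right)\right) = - \frac{109230}{7} + \left(312975 + \left(- \frac{53}{69} - \frac{15}{7}\right)^{2} - 1121 \left(- \frac{53}{69} - \frac{15}{7}\right)\right) = - \frac{109230}{7} + \left(312975 + \left(- \frac{1406}{483}\right)^{2} - - \frac{1576126}{483}\right) = - \frac{109230}{7} + \left(312975 + \frac{1976836}{233289} + \frac{1576126}{483}\right) = - \frac{109230}{7} + \frac{73776870469}{233289} = \frac{70136562259}{233289}$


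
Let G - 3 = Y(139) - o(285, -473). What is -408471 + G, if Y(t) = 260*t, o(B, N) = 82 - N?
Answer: -372883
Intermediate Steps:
G = 35588 (G = 3 + (260*139 - (82 - 1*(-473))) = 3 + (36140 - (82 + 473)) = 3 + (36140 - 1*555) = 3 + (36140 - 555) = 3 + 35585 = 35588)
-408471 + G = -408471 + 35588 = -372883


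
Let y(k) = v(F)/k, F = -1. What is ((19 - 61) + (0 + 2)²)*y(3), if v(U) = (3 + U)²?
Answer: -152/3 ≈ -50.667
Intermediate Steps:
y(k) = 4/k (y(k) = (3 - 1)²/k = 2²/k = 4/k)
((19 - 61) + (0 + 2)²)*y(3) = ((19 - 61) + (0 + 2)²)*(4/3) = (-42 + 2²)*(4*(⅓)) = (-42 + 4)*(4/3) = -38*4/3 = -152/3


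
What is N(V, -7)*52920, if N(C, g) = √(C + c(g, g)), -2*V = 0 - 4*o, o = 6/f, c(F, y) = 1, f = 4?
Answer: 105840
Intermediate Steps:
o = 3/2 (o = 6/4 = 6*(¼) = 3/2 ≈ 1.5000)
V = 3 (V = -(0 - 4*3/2)/2 = -(0 - 6)/2 = -½*(-6) = 3)
N(C, g) = √(1 + C) (N(C, g) = √(C + 1) = √(1 + C))
N(V, -7)*52920 = √(1 + 3)*52920 = √4*52920 = 2*52920 = 105840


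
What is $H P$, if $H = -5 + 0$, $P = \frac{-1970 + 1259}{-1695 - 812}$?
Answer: $- \frac{3555}{2507} \approx -1.418$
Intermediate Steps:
$P = \frac{711}{2507}$ ($P = - \frac{711}{-2507} = \left(-711\right) \left(- \frac{1}{2507}\right) = \frac{711}{2507} \approx 0.28361$)
$H = -5$
$H P = \left(-5\right) \frac{711}{2507} = - \frac{3555}{2507}$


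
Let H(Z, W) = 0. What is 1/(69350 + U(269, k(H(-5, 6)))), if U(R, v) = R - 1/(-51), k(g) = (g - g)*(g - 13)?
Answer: 51/3550570 ≈ 1.4364e-5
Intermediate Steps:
k(g) = 0 (k(g) = 0*(-13 + g) = 0)
U(R, v) = 1/51 + R (U(R, v) = R - 1*(-1/51) = R + 1/51 = 1/51 + R)
1/(69350 + U(269, k(H(-5, 6)))) = 1/(69350 + (1/51 + 269)) = 1/(69350 + 13720/51) = 1/(3550570/51) = 51/3550570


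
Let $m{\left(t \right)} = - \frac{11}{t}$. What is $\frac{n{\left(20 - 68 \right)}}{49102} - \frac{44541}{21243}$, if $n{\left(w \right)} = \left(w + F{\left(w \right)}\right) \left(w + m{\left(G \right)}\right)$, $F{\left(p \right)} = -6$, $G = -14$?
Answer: $- \frac{4976747151}{2433838834} \approx -2.0448$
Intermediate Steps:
$n{\left(w \right)} = \left(-6 + w\right) \left(\frac{11}{14} + w\right)$ ($n{\left(w \right)} = \left(w - 6\right) \left(w - \frac{11}{-14}\right) = \left(-6 + w\right) \left(w - - \frac{11}{14}\right) = \left(-6 + w\right) \left(w + \frac{11}{14}\right) = \left(-6 + w\right) \left(\frac{11}{14} + w\right)$)
$\frac{n{\left(20 - 68 \right)}}{49102} - \frac{44541}{21243} = \frac{- \frac{33}{7} + \left(20 - 68\right)^{2} - \frac{73 \left(20 - 68\right)}{14}}{49102} - \frac{44541}{21243} = \left(- \frac{33}{7} + \left(-48\right)^{2} - - \frac{1752}{7}\right) \frac{1}{49102} - \frac{14847}{7081} = \left(- \frac{33}{7} + 2304 + \frac{1752}{7}\right) \frac{1}{49102} - \frac{14847}{7081} = \frac{17847}{7} \cdot \frac{1}{49102} - \frac{14847}{7081} = \frac{17847}{343714} - \frac{14847}{7081} = - \frac{4976747151}{2433838834}$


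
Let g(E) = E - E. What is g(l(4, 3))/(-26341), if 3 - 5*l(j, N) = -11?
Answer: 0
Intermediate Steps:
l(j, N) = 14/5 (l(j, N) = 3/5 - 1/5*(-11) = 3/5 + 11/5 = 14/5)
g(E) = 0
g(l(4, 3))/(-26341) = 0/(-26341) = 0*(-1/26341) = 0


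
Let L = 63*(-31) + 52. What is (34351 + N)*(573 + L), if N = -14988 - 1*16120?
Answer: -4306704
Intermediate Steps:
L = -1901 (L = -1953 + 52 = -1901)
N = -31108 (N = -14988 - 16120 = -31108)
(34351 + N)*(573 + L) = (34351 - 31108)*(573 - 1901) = 3243*(-1328) = -4306704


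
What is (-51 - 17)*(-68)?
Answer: 4624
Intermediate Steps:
(-51 - 17)*(-68) = -68*(-68) = 4624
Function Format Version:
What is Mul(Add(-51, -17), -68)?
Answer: 4624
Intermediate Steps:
Mul(Add(-51, -17), -68) = Mul(-68, -68) = 4624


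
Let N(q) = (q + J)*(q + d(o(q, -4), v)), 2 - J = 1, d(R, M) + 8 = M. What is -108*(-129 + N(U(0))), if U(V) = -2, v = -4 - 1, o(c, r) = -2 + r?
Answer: 12312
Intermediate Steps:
v = -5
d(R, M) = -8 + M
J = 1 (J = 2 - 1*1 = 2 - 1 = 1)
N(q) = (1 + q)*(-13 + q) (N(q) = (q + 1)*(q + (-8 - 5)) = (1 + q)*(q - 13) = (1 + q)*(-13 + q))
-108*(-129 + N(U(0))) = -108*(-129 + (-13 + (-2)² - 12*(-2))) = -108*(-129 + (-13 + 4 + 24)) = -108*(-129 + 15) = -108*(-114) = 12312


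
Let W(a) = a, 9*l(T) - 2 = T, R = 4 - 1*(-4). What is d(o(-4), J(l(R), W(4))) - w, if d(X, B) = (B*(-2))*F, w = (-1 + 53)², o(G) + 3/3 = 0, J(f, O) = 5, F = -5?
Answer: -2654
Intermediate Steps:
R = 8 (R = 4 + 4 = 8)
l(T) = 2/9 + T/9
o(G) = -1 (o(G) = -1 + 0 = -1)
w = 2704 (w = 52² = 2704)
d(X, B) = 10*B (d(X, B) = (B*(-2))*(-5) = -2*B*(-5) = 10*B)
d(o(-4), J(l(R), W(4))) - w = 10*5 - 1*2704 = 50 - 2704 = -2654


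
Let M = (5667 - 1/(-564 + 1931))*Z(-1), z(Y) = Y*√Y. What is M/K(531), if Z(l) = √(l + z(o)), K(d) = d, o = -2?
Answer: 7746788*√(-1 - 2*I*√2)/725877 ≈ 10.672 - 15.093*I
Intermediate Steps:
z(Y) = Y^(3/2)
Z(l) = √(l - 2*I*√2) (Z(l) = √(l + (-2)^(3/2)) = √(l - 2*I*√2))
M = 7746788*√(-1 - 2*I*√2)/1367 (M = (5667 - 1/(-564 + 1931))*√(-1 - 2*I*√2) = (5667 - 1/1367)*√(-1 - 2*I*√2) = 7746788*√(-1 - 2*I*√2)/1367 ≈ 5667.0 - 8014.3*I)
M/K(531) = (7746788*√(-1 - 2*I*√2)/1367)/531 = (7746788*√(-1 - 2*I*√2)/1367)*(1/531) = 7746788*√(-1 - 2*I*√2)/725877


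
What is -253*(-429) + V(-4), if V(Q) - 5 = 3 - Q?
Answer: 108549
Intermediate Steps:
V(Q) = 8 - Q (V(Q) = 5 + (3 - Q) = 8 - Q)
-253*(-429) + V(-4) = -253*(-429) + (8 - 1*(-4)) = 108537 + (8 + 4) = 108537 + 12 = 108549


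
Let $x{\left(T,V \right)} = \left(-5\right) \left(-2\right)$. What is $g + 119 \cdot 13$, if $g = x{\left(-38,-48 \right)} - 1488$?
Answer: $69$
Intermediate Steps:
$x{\left(T,V \right)} = 10$
$g = -1478$ ($g = 10 - 1488 = -1478$)
$g + 119 \cdot 13 = -1478 + 119 \cdot 13 = -1478 + 1547 = 69$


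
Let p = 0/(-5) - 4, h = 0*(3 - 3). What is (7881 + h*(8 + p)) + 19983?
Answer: 27864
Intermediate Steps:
h = 0 (h = 0*0 = 0)
p = -4 (p = -⅕*0 - 4 = 0 - 4 = -4)
(7881 + h*(8 + p)) + 19983 = (7881 + 0*(8 - 4)) + 19983 = (7881 + 0*4) + 19983 = (7881 + 0) + 19983 = 7881 + 19983 = 27864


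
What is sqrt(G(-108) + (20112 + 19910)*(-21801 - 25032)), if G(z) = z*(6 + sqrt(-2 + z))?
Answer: sqrt(-1874350974 - 108*I*sqrt(110)) ≈ 0.e-2 - 43294.0*I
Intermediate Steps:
sqrt(G(-108) + (20112 + 19910)*(-21801 - 25032)) = sqrt(-108*(6 + sqrt(-2 - 108)) + (20112 + 19910)*(-21801 - 25032)) = sqrt(-108*(6 + sqrt(-110)) + 40022*(-46833)) = sqrt(-108*(6 + I*sqrt(110)) - 1874350326) = sqrt((-648 - 108*I*sqrt(110)) - 1874350326) = sqrt(-1874350974 - 108*I*sqrt(110))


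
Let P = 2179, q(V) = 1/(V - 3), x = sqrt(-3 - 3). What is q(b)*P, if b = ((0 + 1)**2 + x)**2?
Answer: -2179/11 - 2179*I*sqrt(6)/44 ≈ -198.09 - 121.31*I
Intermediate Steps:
x = I*sqrt(6) (x = sqrt(-6) = I*sqrt(6) ≈ 2.4495*I)
b = (1 + I*sqrt(6))**2 (b = ((0 + 1)**2 + I*sqrt(6))**2 = (1**2 + I*sqrt(6))**2 = (1 + I*sqrt(6))**2 ≈ -5.0 + 4.899*I)
q(V) = 1/(-3 + V)
q(b)*P = 2179/(-3 + (1 + I*sqrt(6))**2)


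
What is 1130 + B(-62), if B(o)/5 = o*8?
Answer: -1350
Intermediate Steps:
B(o) = 40*o (B(o) = 5*(o*8) = 5*(8*o) = 40*o)
1130 + B(-62) = 1130 + 40*(-62) = 1130 - 2480 = -1350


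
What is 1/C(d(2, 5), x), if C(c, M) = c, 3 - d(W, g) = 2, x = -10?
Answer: 1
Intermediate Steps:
d(W, g) = 1 (d(W, g) = 3 - 1*2 = 3 - 2 = 1)
1/C(d(2, 5), x) = 1/1 = 1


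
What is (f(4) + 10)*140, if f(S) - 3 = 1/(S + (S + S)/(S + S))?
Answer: 1848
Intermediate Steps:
f(S) = 3 + 1/(1 + S) (f(S) = 3 + 1/(S + (S + S)/(S + S)) = 3 + 1/(S + (2*S)/((2*S))) = 3 + 1/(S + (2*S)*(1/(2*S))) = 3 + 1/(S + 1) = 3 + 1/(1 + S))
(f(4) + 10)*140 = ((4 + 3*4)/(1 + 4) + 10)*140 = ((4 + 12)/5 + 10)*140 = ((⅕)*16 + 10)*140 = (16/5 + 10)*140 = (66/5)*140 = 1848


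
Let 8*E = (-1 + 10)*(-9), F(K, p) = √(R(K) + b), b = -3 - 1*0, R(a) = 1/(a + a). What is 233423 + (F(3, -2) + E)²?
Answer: 44836355/192 - 27*I*√102/8 ≈ 2.3352e+5 - 34.086*I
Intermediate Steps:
R(a) = 1/(2*a)
b = -3 (b = -3 + 0 = -3)
F(K, p) = √(-3 + 1/(2*K)) (F(K, p) = √(1/(2*K) - 3) = √(-3 + 1/(2*K)))
E = -81/8 (E = ((-1 + 10)*(-9))/8 = (9*(-9))/8 = (⅛)*(-81) = -81/8 ≈ -10.125)
233423 + (F(3, -2) + E)² = 233423 + (√(-12 + 2/3)/2 - 81/8)² = 233423 + (√(-12 + 2*(⅓))/2 - 81/8)² = 233423 + (√(-12 + ⅔)/2 - 81/8)² = 233423 + (√(-34/3)/2 - 81/8)² = 233423 + ((I*√102/3)/2 - 81/8)² = 233423 + (I*√102/6 - 81/8)² = 233423 + (-81/8 + I*√102/6)²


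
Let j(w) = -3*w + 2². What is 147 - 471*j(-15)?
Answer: -22932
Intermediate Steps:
j(w) = 4 - 3*w (j(w) = -3*w + 4 = 4 - 3*w)
147 - 471*j(-15) = 147 - 471*(4 - 3*(-15)) = 147 - 471*(4 + 45) = 147 - 471*49 = 147 - 23079 = -22932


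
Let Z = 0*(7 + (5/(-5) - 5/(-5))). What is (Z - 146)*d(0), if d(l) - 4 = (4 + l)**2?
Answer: -2920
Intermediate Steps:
d(l) = 4 + (4 + l)**2
Z = 0 (Z = 0*(7 + (5*(-1/5) - 5*(-1/5))) = 0*(7 + (-1 + 1)) = 0*(7 + 0) = 0*7 = 0)
(Z - 146)*d(0) = (0 - 146)*(4 + (4 + 0)**2) = -146*(4 + 4**2) = -146*(4 + 16) = -146*20 = -2920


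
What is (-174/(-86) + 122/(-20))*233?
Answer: -408449/430 ≈ -949.88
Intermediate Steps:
(-174/(-86) + 122/(-20))*233 = (-174*(-1/86) + 122*(-1/20))*233 = (87/43 - 61/10)*233 = -1753/430*233 = -408449/430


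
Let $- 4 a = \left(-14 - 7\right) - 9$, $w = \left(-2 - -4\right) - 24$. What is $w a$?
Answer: $-165$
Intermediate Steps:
$w = -22$ ($w = \left(-2 + 4\right) - 24 = 2 - 24 = -22$)
$a = \frac{15}{2}$ ($a = - \frac{\left(-14 - 7\right) - 9}{4} = - \frac{-21 - 9}{4} = \left(- \frac{1}{4}\right) \left(-30\right) = \frac{15}{2} \approx 7.5$)
$w a = \left(-22\right) \frac{15}{2} = -165$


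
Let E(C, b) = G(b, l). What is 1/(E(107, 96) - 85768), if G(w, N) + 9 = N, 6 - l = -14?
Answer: -1/85757 ≈ -1.1661e-5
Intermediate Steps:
l = 20 (l = 6 - 1*(-14) = 6 + 14 = 20)
G(w, N) = -9 + N
E(C, b) = 11 (E(C, b) = -9 + 20 = 11)
1/(E(107, 96) - 85768) = 1/(11 - 85768) = 1/(-85757) = -1/85757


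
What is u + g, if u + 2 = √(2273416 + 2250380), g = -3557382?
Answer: -3557384 + 6*√125661 ≈ -3.5553e+6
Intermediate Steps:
u = -2 + 6*√125661 (u = -2 + √(2273416 + 2250380) = -2 + √4523796 = -2 + 6*√125661 ≈ 2124.9)
u + g = (-2 + 6*√125661) - 3557382 = -3557384 + 6*√125661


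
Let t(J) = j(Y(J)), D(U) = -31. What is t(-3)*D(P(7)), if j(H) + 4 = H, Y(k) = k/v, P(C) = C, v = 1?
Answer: 217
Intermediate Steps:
Y(k) = k (Y(k) = k/1 = k*1 = k)
j(H) = -4 + H
t(J) = -4 + J
t(-3)*D(P(7)) = (-4 - 3)*(-31) = -7*(-31) = 217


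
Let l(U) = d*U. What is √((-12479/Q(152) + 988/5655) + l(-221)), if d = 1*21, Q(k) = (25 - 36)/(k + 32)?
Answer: √4673092300635/4785 ≈ 451.77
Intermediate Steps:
Q(k) = -11/(32 + k)
d = 21
l(U) = 21*U
√((-12479/Q(152) + 988/5655) + l(-221)) = √((-12479/((-11/(32 + 152))) + 988/5655) + 21*(-221)) = √((-12479/((-11/184)) + 988*(1/5655)) - 4641) = √((-12479/((-11*1/184)) + 76/435) - 4641) = √((-12479/(-11/184) + 76/435) - 4641) = √((-12479*(-184/11) + 76/435) - 4641) = √((2296136/11 + 76/435) - 4641) = √(998819996/4785 - 4641) = √(976612811/4785) = √4673092300635/4785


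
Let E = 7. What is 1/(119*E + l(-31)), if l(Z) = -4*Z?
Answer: 1/957 ≈ 0.0010449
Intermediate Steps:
1/(119*E + l(-31)) = 1/(119*7 - 4*(-31)) = 1/(833 + 124) = 1/957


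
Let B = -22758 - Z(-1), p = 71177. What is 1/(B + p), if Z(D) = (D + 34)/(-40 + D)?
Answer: 41/1985212 ≈ 2.0653e-5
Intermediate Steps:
Z(D) = (34 + D)/(-40 + D)
B = -933045/41 (B = -22758 - (34 - 1)/(-40 - 1) = -22758 - 33/(-41) = -22758 - (-1)*33/41 = -22758 - 1*(-33/41) = -22758 + 33/41 = -933045/41 ≈ -22757.)
1/(B + p) = 1/(-933045/41 + 71177) = 1/(1985212/41) = 41/1985212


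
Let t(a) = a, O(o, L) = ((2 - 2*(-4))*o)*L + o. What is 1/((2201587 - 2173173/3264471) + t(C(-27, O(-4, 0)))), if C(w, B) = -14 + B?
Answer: 1088157/2395651993942 ≈ 4.5422e-7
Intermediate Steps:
O(o, L) = o + 10*L*o (O(o, L) = ((2 + 8)*o)*L + o = (10*o)*L + o = 10*L*o + o = o + 10*L*o)
1/((2201587 - 2173173/3264471) + t(C(-27, O(-4, 0)))) = 1/((2201587 - 2173173/3264471) + (-14 - 4*(1 + 10*0))) = 1/((2201587 - 2173173*1/3264471) + (-14 - 4*(1 + 0))) = 1/((2201587 - 724391/1088157) + (-14 - 4*1)) = 1/(2395671580768/1088157 + (-14 - 4)) = 1/(2395671580768/1088157 - 18) = 1/(2395651993942/1088157) = 1088157/2395651993942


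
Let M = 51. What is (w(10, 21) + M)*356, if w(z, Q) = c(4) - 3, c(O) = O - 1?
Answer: 18156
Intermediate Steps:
c(O) = -1 + O
w(z, Q) = 0 (w(z, Q) = (-1 + 4) - 3 = 3 - 3 = 0)
(w(10, 21) + M)*356 = (0 + 51)*356 = 51*356 = 18156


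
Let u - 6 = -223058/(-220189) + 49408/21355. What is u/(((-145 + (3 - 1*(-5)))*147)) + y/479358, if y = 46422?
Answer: 81017965082890021/840619222140328785 ≈ 0.096379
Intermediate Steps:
u = 43855318272/4702136095 (u = 6 + (-223058/(-220189) + 49408/21355) = 6 + (-223058*(-1/220189) + 49408*(1/21355)) = 6 + (223058/220189 + 49408/21355) = 6 + 15642501702/4702136095 = 43855318272/4702136095 ≈ 9.3267)
u/(((-145 + (3 - 1*(-5)))*147)) + y/479358 = 43855318272/(4702136095*(((-145 + (3 - 1*(-5)))*147))) + 46422/479358 = 43855318272/(4702136095*(((-145 + (3 + 5))*147))) + 46422*(1/479358) = 43855318272/(4702136095*(((-145 + 8)*147))) + 2579/26631 = 43855318272/(4702136095*((-137*147))) + 2579/26631 = (43855318272/4702136095)/(-20139) + 2579/26631 = (43855318272/4702136095)*(-1/20139) + 2579/26631 = -14618439424/31565439605735 + 2579/26631 = 81017965082890021/840619222140328785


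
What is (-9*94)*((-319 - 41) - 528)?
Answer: 751248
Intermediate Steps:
(-9*94)*((-319 - 41) - 528) = -846*(-360 - 528) = -846*(-888) = 751248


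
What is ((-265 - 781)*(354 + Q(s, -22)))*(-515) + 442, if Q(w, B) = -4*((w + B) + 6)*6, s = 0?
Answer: 397553662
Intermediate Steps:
Q(w, B) = -144 - 24*B - 24*w (Q(w, B) = -4*((B + w) + 6)*6 = -4*(6 + B + w)*6 = (-24 - 4*B - 4*w)*6 = -144 - 24*B - 24*w)
((-265 - 781)*(354 + Q(s, -22)))*(-515) + 442 = ((-265 - 781)*(354 + (-144 - 24*(-22) - 24*0)))*(-515) + 442 = -1046*(354 + (-144 + 528 + 0))*(-515) + 442 = -1046*(354 + 384)*(-515) + 442 = -1046*738*(-515) + 442 = -771948*(-515) + 442 = 397553220 + 442 = 397553662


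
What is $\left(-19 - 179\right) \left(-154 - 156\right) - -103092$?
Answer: $164472$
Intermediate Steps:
$\left(-19 - 179\right) \left(-154 - 156\right) - -103092 = \left(-198\right) \left(-310\right) + 103092 = 61380 + 103092 = 164472$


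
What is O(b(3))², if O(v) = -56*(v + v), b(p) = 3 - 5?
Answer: 50176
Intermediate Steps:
b(p) = -2
O(v) = -112*v
O(b(3))² = (-112*(-2))² = 224² = 50176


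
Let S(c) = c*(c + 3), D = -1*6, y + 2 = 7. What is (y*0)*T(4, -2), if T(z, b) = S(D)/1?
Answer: 0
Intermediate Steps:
y = 5 (y = -2 + 7 = 5)
D = -6
S(c) = c*(3 + c)
T(z, b) = 18 (T(z, b) = -6*(3 - 6)/1 = -6*(-3)*1 = 18*1 = 18)
(y*0)*T(4, -2) = (5*0)*18 = 0*18 = 0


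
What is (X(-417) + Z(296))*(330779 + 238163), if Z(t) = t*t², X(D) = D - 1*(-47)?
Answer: 14754922483972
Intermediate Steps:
X(D) = 47 + D (X(D) = D + 47 = 47 + D)
Z(t) = t³
(X(-417) + Z(296))*(330779 + 238163) = ((47 - 417) + 296³)*(330779 + 238163) = (-370 + 25934336)*568942 = 25933966*568942 = 14754922483972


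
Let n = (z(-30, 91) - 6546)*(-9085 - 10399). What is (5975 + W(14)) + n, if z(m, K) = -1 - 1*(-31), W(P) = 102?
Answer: 126963821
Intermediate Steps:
z(m, K) = 30 (z(m, K) = -1 + 31 = 30)
n = 126957744 (n = (30 - 6546)*(-9085 - 10399) = -6516*(-19484) = 126957744)
(5975 + W(14)) + n = (5975 + 102) + 126957744 = 6077 + 126957744 = 126963821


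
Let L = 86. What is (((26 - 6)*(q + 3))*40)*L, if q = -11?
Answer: -550400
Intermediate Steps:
(((26 - 6)*(q + 3))*40)*L = (((26 - 6)*(-11 + 3))*40)*86 = ((20*(-8))*40)*86 = -160*40*86 = -6400*86 = -550400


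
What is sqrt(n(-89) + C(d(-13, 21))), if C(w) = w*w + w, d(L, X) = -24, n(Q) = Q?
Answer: sqrt(463) ≈ 21.517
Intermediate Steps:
C(w) = w + w**2 (C(w) = w**2 + w = w + w**2)
sqrt(n(-89) + C(d(-13, 21))) = sqrt(-89 - 24*(1 - 24)) = sqrt(-89 - 24*(-23)) = sqrt(-89 + 552) = sqrt(463)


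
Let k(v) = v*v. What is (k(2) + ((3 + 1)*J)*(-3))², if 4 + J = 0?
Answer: 2704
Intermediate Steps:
J = -4 (J = -4 + 0 = -4)
k(v) = v²
(k(2) + ((3 + 1)*J)*(-3))² = (2² + ((3 + 1)*(-4))*(-3))² = (4 + (4*(-4))*(-3))² = (4 - 16*(-3))² = (4 + 48)² = 52² = 2704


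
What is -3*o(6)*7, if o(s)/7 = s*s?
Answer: -5292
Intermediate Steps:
o(s) = 7*s² (o(s) = 7*(s*s) = 7*s²)
-3*o(6)*7 = -21*6²*7 = -21*36*7 = -3*252*7 = -756*7 = -5292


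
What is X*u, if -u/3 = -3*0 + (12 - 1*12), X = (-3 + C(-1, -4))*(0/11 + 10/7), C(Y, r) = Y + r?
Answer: 0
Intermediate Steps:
X = -80/7 (X = (-3 + (-1 - 4))*(0/11 + 10/7) = (-3 - 5)*(0*(1/11) + 10*(⅐)) = -8*(0 + 10/7) = -8*10/7 = -80/7 ≈ -11.429)
u = 0 (u = -3*(-3*0 + (12 - 1*12)) = -3*(0 + (12 - 12)) = -3*(0 + 0) = -3*0 = 0)
X*u = -80/7*0 = 0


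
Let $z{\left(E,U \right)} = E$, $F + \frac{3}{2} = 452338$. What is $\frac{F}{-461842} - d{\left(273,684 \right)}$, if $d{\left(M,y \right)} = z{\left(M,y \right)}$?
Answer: $- \frac{253070405}{923684} \approx -273.98$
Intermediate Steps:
$F = \frac{904673}{2}$ ($F = - \frac{3}{2} + 452338 = \frac{904673}{2} \approx 4.5234 \cdot 10^{5}$)
$d{\left(M,y \right)} = M$
$\frac{F}{-461842} - d{\left(273,684 \right)} = \frac{904673}{2 \left(-461842\right)} - 273 = \frac{904673}{2} \left(- \frac{1}{461842}\right) - 273 = - \frac{904673}{923684} - 273 = - \frac{253070405}{923684}$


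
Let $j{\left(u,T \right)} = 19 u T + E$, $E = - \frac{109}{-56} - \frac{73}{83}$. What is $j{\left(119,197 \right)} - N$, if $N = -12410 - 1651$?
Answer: $\frac{2135658703}{4648} \approx 4.5948 \cdot 10^{5}$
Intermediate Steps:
$E = \frac{4959}{4648}$ ($E = \left(-109\right) \left(- \frac{1}{56}\right) - \frac{73}{83} = \frac{109}{56} - \frac{73}{83} = \frac{4959}{4648} \approx 1.0669$)
$j{\left(u,T \right)} = \frac{4959}{4648} + 19 T u$ ($j{\left(u,T \right)} = 19 u T + \frac{4959}{4648} = 19 T u + \frac{4959}{4648} = \frac{4959}{4648} + 19 T u$)
$N = -14061$
$j{\left(119,197 \right)} - N = \left(\frac{4959}{4648} + 19 \cdot 197 \cdot 119\right) - -14061 = \left(\frac{4959}{4648} + 445417\right) + 14061 = \frac{2070303175}{4648} + 14061 = \frac{2135658703}{4648}$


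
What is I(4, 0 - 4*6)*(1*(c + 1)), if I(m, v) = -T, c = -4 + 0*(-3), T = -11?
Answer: -33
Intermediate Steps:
c = -4 (c = -4 + 0 = -4)
I(m, v) = 11 (I(m, v) = -1*(-11) = 11)
I(4, 0 - 4*6)*(1*(c + 1)) = 11*(1*(-4 + 1)) = 11*(1*(-3)) = 11*(-3) = -33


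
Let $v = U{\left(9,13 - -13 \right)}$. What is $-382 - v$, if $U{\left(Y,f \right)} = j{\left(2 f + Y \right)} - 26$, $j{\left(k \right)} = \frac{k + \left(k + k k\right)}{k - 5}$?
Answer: $- \frac{3397}{8} \approx -424.63$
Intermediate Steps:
$j{\left(k \right)} = \frac{k^{2} + 2 k}{-5 + k}$ ($j{\left(k \right)} = \frac{k + \left(k + k^{2}\right)}{-5 + k} = \frac{k^{2} + 2 k}{-5 + k}$)
$U{\left(Y,f \right)} = -26 + \frac{\left(Y + 2 f\right) \left(2 + Y + 2 f\right)}{-5 + Y + 2 f}$ ($U{\left(Y,f \right)} = \frac{\left(2 f + Y\right) \left(2 + \left(2 f + Y\right)\right)}{-5 + \left(2 f + Y\right)} - 26 = \frac{\left(Y + 2 f\right) \left(2 + \left(Y + 2 f\right)\right)}{-5 + \left(Y + 2 f\right)} - 26 = \frac{\left(Y + 2 f\right) \left(2 + Y + 2 f\right)}{-5 + Y + 2 f} - 26 = -26 + \frac{\left(Y + 2 f\right) \left(2 + Y + 2 f\right)}{-5 + Y + 2 f}$)
$v = \frac{341}{8}$ ($v = \frac{130 - 52 \left(13 - -13\right) - 234 + \left(9 + 2 \left(13 - -13\right)\right) \left(2 + 9 + 2 \left(13 - -13\right)\right)}{-5 + 9 + 2 \left(13 - -13\right)} = \frac{130 - 52 \left(13 + 13\right) - 234 + \left(9 + 2 \left(13 + 13\right)\right) \left(2 + 9 + 2 \left(13 + 13\right)\right)}{-5 + 9 + 2 \left(13 + 13\right)} = \frac{130 - 1352 - 234 + \left(9 + 2 \cdot 26\right) \left(2 + 9 + 2 \cdot 26\right)}{-5 + 9 + 2 \cdot 26} = \frac{130 - 1352 - 234 + \left(9 + 52\right) \left(2 + 9 + 52\right)}{-5 + 9 + 52} = \frac{130 - 1352 - 234 + 61 \cdot 63}{56} = \frac{130 - 1352 - 234 + 3843}{56} = \frac{1}{56} \cdot 2387 = \frac{341}{8} \approx 42.625$)
$-382 - v = -382 - \frac{341}{8} = - \frac{3397}{8}$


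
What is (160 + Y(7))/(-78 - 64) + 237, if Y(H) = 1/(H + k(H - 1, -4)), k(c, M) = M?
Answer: 100481/426 ≈ 235.87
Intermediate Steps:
Y(H) = 1/(-4 + H) (Y(H) = 1/(H - 4) = 1/(-4 + H))
(160 + Y(7))/(-78 - 64) + 237 = (160 + 1/(-4 + 7))/(-78 - 64) + 237 = (160 + 1/3)/(-142) + 237 = (160 + ⅓)*(-1/142) + 237 = (481/3)*(-1/142) + 237 = -481/426 + 237 = 100481/426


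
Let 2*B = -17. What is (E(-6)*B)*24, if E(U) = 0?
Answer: 0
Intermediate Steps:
B = -17/2 (B = (1/2)*(-17) = -17/2 ≈ -8.5000)
(E(-6)*B)*24 = (0*(-17/2))*24 = 0*24 = 0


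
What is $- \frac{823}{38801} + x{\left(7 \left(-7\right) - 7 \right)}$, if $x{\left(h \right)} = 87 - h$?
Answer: $\frac{5547720}{38801} \approx 142.98$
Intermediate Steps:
$- \frac{823}{38801} + x{\left(7 \left(-7\right) - 7 \right)} = - \frac{823}{38801} + \left(87 - \left(7 \left(-7\right) - 7\right)\right) = \left(-823\right) \frac{1}{38801} + \left(87 - \left(-49 - 7\right)\right) = - \frac{823}{38801} + \left(87 - -56\right) = - \frac{823}{38801} + \left(87 + 56\right) = - \frac{823}{38801} + 143 = \frac{5547720}{38801}$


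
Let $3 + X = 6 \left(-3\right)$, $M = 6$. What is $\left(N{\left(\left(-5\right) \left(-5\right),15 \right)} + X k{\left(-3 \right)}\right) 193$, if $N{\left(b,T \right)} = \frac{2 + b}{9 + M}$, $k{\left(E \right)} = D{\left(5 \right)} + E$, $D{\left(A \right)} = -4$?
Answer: $\frac{143592}{5} \approx 28718.0$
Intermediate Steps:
$X = -21$ ($X = -3 + 6 \left(-3\right) = -3 - 18 = -21$)
$k{\left(E \right)} = -4 + E$
$N{\left(b,T \right)} = \frac{2}{15} + \frac{b}{15}$ ($N{\left(b,T \right)} = \frac{2 + b}{9 + 6} = \frac{2 + b}{15} = \left(2 + b\right) \frac{1}{15} = \frac{2}{15} + \frac{b}{15}$)
$\left(N{\left(\left(-5\right) \left(-5\right),15 \right)} + X k{\left(-3 \right)}\right) 193 = \left(\left(\frac{2}{15} + \frac{\left(-5\right) \left(-5\right)}{15}\right) - 21 \left(-4 - 3\right)\right) 193 = \left(\left(\frac{2}{15} + \frac{1}{15} \cdot 25\right) - -147\right) 193 = \left(\left(\frac{2}{15} + \frac{5}{3}\right) + 147\right) 193 = \left(\frac{9}{5} + 147\right) 193 = \frac{744}{5} \cdot 193 = \frac{143592}{5}$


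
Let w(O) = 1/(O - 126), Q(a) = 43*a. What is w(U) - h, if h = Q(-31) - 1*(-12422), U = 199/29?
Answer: -38312524/3455 ≈ -11089.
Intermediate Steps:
U = 199/29 (U = 199*(1/29) = 199/29 ≈ 6.8621)
w(O) = 1/(-126 + O)
h = 11089 (h = 43*(-31) - 1*(-12422) = -1333 + 12422 = 11089)
w(U) - h = 1/(-126 + 199/29) - 1*11089 = 1/(-3455/29) - 11089 = -29/3455 - 11089 = -38312524/3455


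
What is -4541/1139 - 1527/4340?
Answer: -21447193/4943260 ≈ -4.3387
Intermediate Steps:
-4541/1139 - 1527/4340 = -21447193/4943260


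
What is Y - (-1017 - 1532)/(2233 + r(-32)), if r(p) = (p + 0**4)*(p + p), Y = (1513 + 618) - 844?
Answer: 5512196/4281 ≈ 1287.6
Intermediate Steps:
Y = 1287 (Y = 2131 - 844 = 1287)
r(p) = 2*p**2 (r(p) = (p + 0)*(2*p) = p*(2*p) = 2*p**2)
Y - (-1017 - 1532)/(2233 + r(-32)) = 1287 - (-1017 - 1532)/(2233 + 2*(-32)**2) = 1287 - (-2549)/(2233 + 2*1024) = 1287 - (-2549)/(2233 + 2048) = 1287 - (-2549)/4281 = 1287 - 1*(-2549/4281) = 1287 + 2549/4281 = 5512196/4281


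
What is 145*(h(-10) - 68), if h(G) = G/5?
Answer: -10150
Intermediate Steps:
h(G) = G/5 (h(G) = G*(⅕) = G/5)
145*(h(-10) - 68) = 145*((⅕)*(-10) - 68) = 145*(-2 - 68) = 145*(-70) = -10150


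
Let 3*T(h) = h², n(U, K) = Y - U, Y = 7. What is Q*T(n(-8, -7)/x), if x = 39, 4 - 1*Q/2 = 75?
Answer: -3550/507 ≈ -7.0020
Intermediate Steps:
Q = -142 (Q = 8 - 2*75 = 8 - 150 = -142)
n(U, K) = 7 - U
T(h) = h²/3
Q*T(n(-8, -7)/x) = -142*((7 - 1*(-8))/39)²/3 = -142*((7 + 8)*(1/39))²/3 = -142*(15*(1/39))²/3 = -142*(5/13)²/3 = -142*25/(3*169) = -142*25/507 = -3550/507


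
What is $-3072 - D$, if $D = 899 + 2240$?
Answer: $-6211$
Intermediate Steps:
$D = 3139$
$-3072 - D = -3072 - 3139 = -6211$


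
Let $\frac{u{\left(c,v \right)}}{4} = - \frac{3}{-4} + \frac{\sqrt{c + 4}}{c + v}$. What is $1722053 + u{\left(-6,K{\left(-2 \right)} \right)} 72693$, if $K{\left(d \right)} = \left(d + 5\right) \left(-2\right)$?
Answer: $1940132 - 24231 i \sqrt{2} \approx 1.9401 \cdot 10^{6} - 34268.0 i$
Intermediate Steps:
$K{\left(d \right)} = -10 - 2 d$ ($K{\left(d \right)} = \left(5 + d\right) \left(-2\right) = -10 - 2 d$)
$u{\left(c,v \right)} = 3 + \frac{4 \sqrt{4 + c}}{c + v}$ ($u{\left(c,v \right)} = 4 \left(- \frac{3}{-4} + \frac{\sqrt{c + 4}}{c + v}\right) = 4 \left(\left(-3\right) \left(- \frac{1}{4}\right) + \frac{\sqrt{4 + c}}{c + v}\right) = 4 \left(\frac{3}{4} + \frac{\sqrt{4 + c}}{c + v}\right) = 3 + \frac{4 \sqrt{4 + c}}{c + v}$)
$1722053 + u{\left(-6,K{\left(-2 \right)} \right)} 72693 = 1722053 + \frac{3 \left(-6\right) + 3 \left(-10 - -4\right) + 4 \sqrt{4 - 6}}{-6 - 6} \cdot 72693 = 1722053 + \frac{-18 + 3 \left(-10 + 4\right) + 4 \sqrt{-2}}{-6 + \left(-10 + 4\right)} 72693 = 1722053 + \frac{-18 + 3 \left(-6\right) + 4 i \sqrt{2}}{-6 - 6} \cdot 72693 = 1722053 + \frac{-18 - 18 + 4 i \sqrt{2}}{-12} \cdot 72693 = 1722053 + - \frac{-36 + 4 i \sqrt{2}}{12} \cdot 72693 = 1722053 + \left(3 - \frac{i \sqrt{2}}{3}\right) 72693 = 1722053 + \left(218079 - 24231 i \sqrt{2}\right) = 1940132 - 24231 i \sqrt{2}$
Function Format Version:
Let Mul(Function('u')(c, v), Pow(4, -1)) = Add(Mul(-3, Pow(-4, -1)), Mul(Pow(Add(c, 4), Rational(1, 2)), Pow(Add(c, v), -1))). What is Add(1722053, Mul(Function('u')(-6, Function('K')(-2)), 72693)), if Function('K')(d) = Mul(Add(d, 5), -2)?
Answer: Add(1940132, Mul(-24231, I, Pow(2, Rational(1, 2)))) ≈ Add(1.9401e+6, Mul(-34268., I))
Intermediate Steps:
Function('K')(d) = Add(-10, Mul(-2, d)) (Function('K')(d) = Mul(Add(5, d), -2) = Add(-10, Mul(-2, d)))
Function('u')(c, v) = Add(3, Mul(4, Pow(Add(4, c), Rational(1, 2)), Pow(Add(c, v), -1))) (Function('u')(c, v) = Mul(4, Add(Mul(-3, Pow(-4, -1)), Mul(Pow(Add(c, 4), Rational(1, 2)), Pow(Add(c, v), -1)))) = Mul(4, Add(Mul(-3, Rational(-1, 4)), Mul(Pow(Add(4, c), Rational(1, 2)), Pow(Add(c, v), -1)))) = Mul(4, Add(Rational(3, 4), Mul(Pow(Add(4, c), Rational(1, 2)), Pow(Add(c, v), -1)))) = Add(3, Mul(4, Pow(Add(4, c), Rational(1, 2)), Pow(Add(c, v), -1))))
Add(1722053, Mul(Function('u')(-6, Function('K')(-2)), 72693)) = Add(1722053, Mul(Mul(Pow(Add(-6, Add(-10, Mul(-2, -2))), -1), Add(Mul(3, -6), Mul(3, Add(-10, Mul(-2, -2))), Mul(4, Pow(Add(4, -6), Rational(1, 2))))), 72693)) = Add(1722053, Mul(Mul(Pow(Add(-6, Add(-10, 4)), -1), Add(-18, Mul(3, Add(-10, 4)), Mul(4, Pow(-2, Rational(1, 2))))), 72693)) = Add(1722053, Mul(Mul(Pow(Add(-6, -6), -1), Add(-18, Mul(3, -6), Mul(4, Mul(I, Pow(2, Rational(1, 2)))))), 72693)) = Add(1722053, Mul(Mul(Pow(-12, -1), Add(-18, -18, Mul(4, I, Pow(2, Rational(1, 2))))), 72693)) = Add(1722053, Mul(Mul(Rational(-1, 12), Add(-36, Mul(4, I, Pow(2, Rational(1, 2))))), 72693)) = Add(1722053, Mul(Add(3, Mul(Rational(-1, 3), I, Pow(2, Rational(1, 2)))), 72693)) = Add(1722053, Add(218079, Mul(-24231, I, Pow(2, Rational(1, 2))))) = Add(1940132, Mul(-24231, I, Pow(2, Rational(1, 2))))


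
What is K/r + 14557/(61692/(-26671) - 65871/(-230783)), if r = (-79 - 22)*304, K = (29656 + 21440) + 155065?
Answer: -144931351186889521/20168680942320 ≈ -7186.0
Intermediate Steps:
K = 206161 (K = 51096 + 155065 = 206161)
r = -30704 (r = -101*304 = -30704)
K/r + 14557/(61692/(-26671) - 65871/(-230783)) = 206161/(-30704) + 14557/(61692/(-26671) - 65871/(-230783)) = 206161*(-1/30704) + 14557/(61692*(-1/26671) - 65871*(-1/230783)) = -206161/30704 + 14557/(-61692/26671 + 65871/230783) = -206161/30704 + 14557/(-12480619395/6155213393) = -206161/30704 + 14557*(-6155213393/12480619395) = -206161/30704 - 89601441361901/12480619395 = -144931351186889521/20168680942320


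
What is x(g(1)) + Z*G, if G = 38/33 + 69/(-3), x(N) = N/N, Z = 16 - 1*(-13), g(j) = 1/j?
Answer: -20876/33 ≈ -632.61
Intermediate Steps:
Z = 29 (Z = 16 + 13 = 29)
x(N) = 1
G = -721/33 (G = 38*(1/33) + 69*(-⅓) = 38/33 - 23 = -721/33 ≈ -21.848)
x(g(1)) + Z*G = 1 + 29*(-721/33) = 1 - 20909/33 = -20876/33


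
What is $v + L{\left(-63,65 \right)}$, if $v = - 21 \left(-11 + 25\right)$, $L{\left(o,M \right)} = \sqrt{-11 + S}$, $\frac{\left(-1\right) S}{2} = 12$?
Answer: $-294 + i \sqrt{35} \approx -294.0 + 5.9161 i$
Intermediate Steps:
$S = -24$ ($S = \left(-2\right) 12 = -24$)
$L{\left(o,M \right)} = i \sqrt{35}$ ($L{\left(o,M \right)} = \sqrt{-11 - 24} = \sqrt{-35} = i \sqrt{35}$)
$v = -294$ ($v = \left(-21\right) 14 = -294$)
$v + L{\left(-63,65 \right)} = -294 + i \sqrt{35}$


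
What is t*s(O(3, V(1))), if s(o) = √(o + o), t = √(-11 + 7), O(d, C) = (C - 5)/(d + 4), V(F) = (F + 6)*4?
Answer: 2*I*√322/7 ≈ 5.127*I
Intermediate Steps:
V(F) = 24 + 4*F (V(F) = (6 + F)*4 = 24 + 4*F)
O(d, C) = (-5 + C)/(4 + d)
t = 2*I (t = √(-4) = 2*I ≈ 2.0*I)
s(o) = √2*√o (s(o) = √(2*o) = √2*√o)
t*s(O(3, V(1))) = (2*I)*(√2*√((-5 + (24 + 4*1))/(4 + 3))) = (2*I)*(√2*√((-5 + (24 + 4))/7)) = (2*I)*(√2*√((-5 + 28)/7)) = (2*I)*(√2*√((⅐)*23)) = (2*I)*(√2*√(23/7)) = (2*I)*(√2*(√161/7)) = (2*I)*(√322/7) = 2*I*√322/7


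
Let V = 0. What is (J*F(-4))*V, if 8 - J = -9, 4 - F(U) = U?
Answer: 0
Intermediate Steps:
F(U) = 4 - U
J = 17 (J = 8 - 1*(-9) = 8 + 9 = 17)
(J*F(-4))*V = (17*(4 - 1*(-4)))*0 = (17*(4 + 4))*0 = (17*8)*0 = 136*0 = 0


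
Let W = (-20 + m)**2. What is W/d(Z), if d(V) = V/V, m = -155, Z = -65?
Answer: 30625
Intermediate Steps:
d(V) = 1
W = 30625 (W = (-20 - 155)**2 = (-175)**2 = 30625)
W/d(Z) = 30625/1 = 30625*1 = 30625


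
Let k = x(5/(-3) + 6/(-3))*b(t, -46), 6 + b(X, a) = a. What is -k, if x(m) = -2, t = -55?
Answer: -104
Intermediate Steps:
b(X, a) = -6 + a
k = 104 (k = -2*(-6 - 46) = -2*(-52) = 104)
-k = -1*104 = -104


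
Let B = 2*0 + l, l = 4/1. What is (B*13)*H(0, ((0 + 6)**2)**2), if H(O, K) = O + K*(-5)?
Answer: -336960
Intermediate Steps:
l = 4 (l = 4*1 = 4)
B = 4 (B = 2*0 + 4 = 0 + 4 = 4)
H(O, K) = O - 5*K
(B*13)*H(0, ((0 + 6)**2)**2) = (4*13)*(0 - 5*(0 + 6)**4) = 52*(0 - 5*(6**2)**2) = 52*(0 - 5*36**2) = 52*(0 - 5*1296) = 52*(0 - 6480) = 52*(-6480) = -336960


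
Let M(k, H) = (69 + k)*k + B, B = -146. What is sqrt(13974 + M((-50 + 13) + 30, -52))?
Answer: sqrt(13394) ≈ 115.73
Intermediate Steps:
M(k, H) = -146 + k*(69 + k) (M(k, H) = (69 + k)*k - 146 = k*(69 + k) - 146 = -146 + k*(69 + k))
sqrt(13974 + M((-50 + 13) + 30, -52)) = sqrt(13974 + (-146 + ((-50 + 13) + 30)**2 + 69*((-50 + 13) + 30))) = sqrt(13974 + (-146 + (-37 + 30)**2 + 69*(-37 + 30))) = sqrt(13974 + (-146 + (-7)**2 + 69*(-7))) = sqrt(13974 + (-146 + 49 - 483)) = sqrt(13974 - 580) = sqrt(13394)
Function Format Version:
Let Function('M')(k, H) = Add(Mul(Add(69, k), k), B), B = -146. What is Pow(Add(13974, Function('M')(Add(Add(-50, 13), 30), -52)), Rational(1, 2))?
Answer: Pow(13394, Rational(1, 2)) ≈ 115.73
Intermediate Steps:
Function('M')(k, H) = Add(-146, Mul(k, Add(69, k))) (Function('M')(k, H) = Add(Mul(Add(69, k), k), -146) = Add(Mul(k, Add(69, k)), -146) = Add(-146, Mul(k, Add(69, k))))
Pow(Add(13974, Function('M')(Add(Add(-50, 13), 30), -52)), Rational(1, 2)) = Pow(Add(13974, Add(-146, Pow(Add(Add(-50, 13), 30), 2), Mul(69, Add(Add(-50, 13), 30)))), Rational(1, 2)) = Pow(Add(13974, Add(-146, Pow(Add(-37, 30), 2), Mul(69, Add(-37, 30)))), Rational(1, 2)) = Pow(Add(13974, Add(-146, Pow(-7, 2), Mul(69, -7))), Rational(1, 2)) = Pow(Add(13974, Add(-146, 49, -483)), Rational(1, 2)) = Pow(Add(13974, -580), Rational(1, 2)) = Pow(13394, Rational(1, 2))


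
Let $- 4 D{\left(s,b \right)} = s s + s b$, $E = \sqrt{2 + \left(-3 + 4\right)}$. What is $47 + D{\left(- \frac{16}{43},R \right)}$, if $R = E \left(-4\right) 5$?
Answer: $\frac{86839}{1849} - \frac{80 \sqrt{3}}{43} \approx 43.743$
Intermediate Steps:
$E = \sqrt{3}$ ($E = \sqrt{2 + 1} = \sqrt{3} \approx 1.732$)
$R = - 20 \sqrt{3}$ ($R = \sqrt{3} \left(-4\right) 5 = - 4 \sqrt{3} \cdot 5 = - 20 \sqrt{3} \approx -34.641$)
$D{\left(s,b \right)} = - \frac{s^{2}}{4} - \frac{b s}{4}$ ($D{\left(s,b \right)} = - \frac{s s + s b}{4} = - \frac{s^{2} + b s}{4} = - \frac{s^{2}}{4} - \frac{b s}{4}$)
$47 + D{\left(- \frac{16}{43},R \right)} = 47 - \frac{- \frac{16}{43} \left(- 20 \sqrt{3} - \frac{16}{43}\right)}{4} = 47 - \frac{\left(-16\right) \frac{1}{43} \left(- 20 \sqrt{3} - \frac{16}{43}\right)}{4} = 47 - - \frac{4 \left(- 20 \sqrt{3} - \frac{16}{43}\right)}{43} = 47 - - \frac{4 \left(- \frac{16}{43} - 20 \sqrt{3}\right)}{43} = 47 - \left(\frac{64}{1849} + \frac{80 \sqrt{3}}{43}\right) = \frac{86839}{1849} - \frac{80 \sqrt{3}}{43}$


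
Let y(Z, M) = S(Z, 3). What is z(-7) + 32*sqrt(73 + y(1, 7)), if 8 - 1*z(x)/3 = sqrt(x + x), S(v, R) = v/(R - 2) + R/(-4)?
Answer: 24 + 16*sqrt(293) - 3*I*sqrt(14) ≈ 297.88 - 11.225*I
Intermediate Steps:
S(v, R) = -R/4 + v/(-2 + R) (S(v, R) = v/(-2 + R) + R*(-1/4) = v/(-2 + R) - R/4 = -R/4 + v/(-2 + R))
z(x) = 24 - 3*sqrt(2)*sqrt(x) (z(x) = 24 - 3*sqrt(x + x) = 24 - 3*sqrt(2)*sqrt(x))
y(Z, M) = -3/4 + Z (y(Z, M) = (Z + (1/2)*3 - 1/4*3**2)/(-2 + 3) = (Z + 3/2 - 1/4*9)/1 = 1*(Z + 3/2 - 9/4) = 1*(-3/4 + Z) = -3/4 + Z)
z(-7) + 32*sqrt(73 + y(1, 7)) = (24 - 3*sqrt(2)*sqrt(-7)) + 32*sqrt(73 + (-3/4 + 1)) = (24 - 3*sqrt(2)*I*sqrt(7)) + 32*sqrt(73 + 1/4) = (24 - 3*I*sqrt(14)) + 32*sqrt(293/4) = (24 - 3*I*sqrt(14)) + 32*(sqrt(293)/2) = (24 - 3*I*sqrt(14)) + 16*sqrt(293) = 24 + 16*sqrt(293) - 3*I*sqrt(14)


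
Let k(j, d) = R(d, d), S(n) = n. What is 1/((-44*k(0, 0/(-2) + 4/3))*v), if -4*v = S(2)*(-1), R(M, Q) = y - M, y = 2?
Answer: -3/44 ≈ -0.068182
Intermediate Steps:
R(M, Q) = 2 - M
k(j, d) = 2 - d
v = ½ (v = -(-1)/2 = -¼*(-2) = ½ ≈ 0.50000)
1/((-44*k(0, 0/(-2) + 4/3))*v) = 1/(-44*(2 - (0/(-2) + 4/3))*(½)) = 1/(-44*(2 - (0*(-½) + 4*(⅓)))*(½)) = 1/(-44*(2 - (0 + 4/3))*(½)) = 1/(-44*(2 - 1*4/3)*(½)) = 1/(-44*(2 - 4/3)*(½)) = 1/(-44*⅔*(½)) = 1/(-88/3*½) = 1/(-44/3) = -3/44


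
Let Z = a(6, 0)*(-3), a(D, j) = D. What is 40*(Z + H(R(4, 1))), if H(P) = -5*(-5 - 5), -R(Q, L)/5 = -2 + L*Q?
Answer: 1280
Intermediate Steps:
R(Q, L) = 10 - 5*L*Q (R(Q, L) = -5*(-2 + L*Q) = 10 - 5*L*Q)
H(P) = 50 (H(P) = -5*(-10) = 50)
Z = -18 (Z = 6*(-3) = -18)
40*(Z + H(R(4, 1))) = 40*(-18 + 50) = 40*32 = 1280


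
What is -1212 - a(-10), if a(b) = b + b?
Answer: -1192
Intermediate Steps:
a(b) = 2*b
-1212 - a(-10) = -1212 - 2*(-10) = -1212 - 1*(-20) = -1212 + 20 = -1192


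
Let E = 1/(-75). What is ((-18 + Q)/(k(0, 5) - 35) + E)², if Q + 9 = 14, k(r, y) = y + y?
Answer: 1444/5625 ≈ 0.25671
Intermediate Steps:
k(r, y) = 2*y
E = -1/75 ≈ -0.013333
Q = 5 (Q = -9 + 14 = 5)
((-18 + Q)/(k(0, 5) - 35) + E)² = ((-18 + 5)/(2*5 - 35) - 1/75)² = (-13/(10 - 35) - 1/75)² = (-13/(-25) - 1/75)² = (-13*(-1/25) - 1/75)² = (13/25 - 1/75)² = (38/75)² = 1444/5625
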